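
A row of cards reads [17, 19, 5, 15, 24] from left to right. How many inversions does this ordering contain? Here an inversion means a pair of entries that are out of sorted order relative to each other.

4 inversions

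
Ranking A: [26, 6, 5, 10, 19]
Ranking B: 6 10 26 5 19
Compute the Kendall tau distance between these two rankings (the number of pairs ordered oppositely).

3

Assign each item its position (1..5) in the first ordering, then rewrite the second ordering as that position sequence:
positions: 26→1, 6→2, 5→3, 10→4, 19→5
second ordering as positions: [2, 4, 1, 3, 5]
Discordant pairs = inversions in this position sequence.
2: 1 → 1
4: 1, 3 → 2
1: 0
3: 0
5: 0
Total: 1 + 2 + 0 + 0 + 0 = 3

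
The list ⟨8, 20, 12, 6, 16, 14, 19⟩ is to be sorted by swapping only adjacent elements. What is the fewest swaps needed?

There are 8 adjacent swaps.

Each adjacent swap fixes exactly one inversion, so the minimum swap count equals the number of inversions.
Count inversions — for each element, later elements that are smaller:
8: 6 → 1
20: 12, 6, 16, 14, 19 → 5
12: 6 → 1
6: none → 0
16: 14 → 1
14: none → 0
19: none → 0
Total inversions: 1 + 5 + 1 + 0 + 1 + 0 + 0 = 8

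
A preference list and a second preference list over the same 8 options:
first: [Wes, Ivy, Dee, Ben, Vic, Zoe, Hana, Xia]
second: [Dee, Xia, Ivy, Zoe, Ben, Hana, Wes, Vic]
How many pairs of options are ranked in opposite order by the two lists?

Assign each item its position (1..8) in the first ordering, then rewrite the second ordering as that position sequence:
positions: Wes→1, Ivy→2, Dee→3, Ben→4, Vic→5, Zoe→6, Hana→7, Xia→8
second ordering as positions: [3, 8, 2, 6, 4, 7, 1, 5]
Discordant pairs = inversions in this position sequence.
3: 2, 1 → 2
8: 2, 6, 4, 7, 1, 5 → 6
2: 1 → 1
6: 4, 1, 5 → 3
4: 1 → 1
7: 1, 5 → 2
1: 0
5: 0
Total: 2 + 6 + 1 + 3 + 1 + 2 + 0 + 0 = 15

15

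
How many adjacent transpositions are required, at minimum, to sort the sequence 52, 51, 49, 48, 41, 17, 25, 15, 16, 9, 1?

53 adjacent swaps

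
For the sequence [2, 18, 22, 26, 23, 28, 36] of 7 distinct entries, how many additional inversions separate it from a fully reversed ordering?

20 inversions short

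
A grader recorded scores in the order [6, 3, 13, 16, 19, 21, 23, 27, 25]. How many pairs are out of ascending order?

2 out-of-order pairs

Count, for each position, how many later elements it exceeds:
6 → 3 → 1
3 → none → 0
13 → none → 0
16 → none → 0
19 → none → 0
21 → none → 0
23 → none → 0
27 → 25 → 1
25 → none → 0
Sum: 1 + 0 + 0 + 0 + 0 + 0 + 0 + 1 + 0 = 2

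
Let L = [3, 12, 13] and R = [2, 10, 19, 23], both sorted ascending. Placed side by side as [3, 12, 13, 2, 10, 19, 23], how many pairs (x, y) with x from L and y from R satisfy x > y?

5 split inversions

Count, for every r in R, how many entries of L exceed r:
r = 2: 3, 12, 13 → 3
r = 10: 12, 13 → 2
r = 19: none → 0
r = 23: none → 0
Cross-inversions: 3 + 2 + 0 + 0 = 5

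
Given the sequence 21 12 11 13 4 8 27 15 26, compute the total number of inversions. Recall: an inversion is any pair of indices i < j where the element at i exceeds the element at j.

For each element, count later entries that are smaller:
21: 6
12: 3
11: 2
13: 2
4: 0
8: 0
27: 2
15: 0
26: 0
Sum: 6 + 3 + 2 + 2 + 0 + 0 + 2 + 0 + 0 = 15

15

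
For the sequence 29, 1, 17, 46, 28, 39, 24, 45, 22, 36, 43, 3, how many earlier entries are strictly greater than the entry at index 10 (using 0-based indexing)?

The element at index 10 is 43.
Elements before it: 29, 1, 17, 46, 28, 39, 24, 45, 22, 36
Those larger than 43: 46, 45

2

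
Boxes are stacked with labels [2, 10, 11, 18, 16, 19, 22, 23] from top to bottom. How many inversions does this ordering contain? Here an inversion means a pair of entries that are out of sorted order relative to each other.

Sweep left to right; for each value list the smaller values that follow it:
2: 0
10: 0
11: 0
18: 1
16: 0
19: 0
22: 0
23: 0
Sum: 0 + 0 + 0 + 1 + 0 + 0 + 0 + 0 = 1

1 inversion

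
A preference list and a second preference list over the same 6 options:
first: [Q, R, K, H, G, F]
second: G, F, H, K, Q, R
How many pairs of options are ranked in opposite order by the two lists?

Assign each item its position (1..6) in the first ordering, then rewrite the second ordering as that position sequence:
positions: Q→1, R→2, K→3, H→4, G→5, F→6
second ordering as positions: [5, 6, 4, 3, 1, 2]
Discordant pairs = inversions in this position sequence.
5: 4, 3, 1, 2 → 4
6: 4, 3, 1, 2 → 4
4: 3, 1, 2 → 3
3: 1, 2 → 2
1: 0
2: 0
Total: 4 + 4 + 3 + 2 + 0 + 0 = 13

13 pairs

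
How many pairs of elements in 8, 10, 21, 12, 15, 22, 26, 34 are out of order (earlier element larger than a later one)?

Element-by-element contributions:
8 → none → 0
10 → none → 0
21 → 12, 15 → 2
12 → none → 0
15 → none → 0
22 → none → 0
26 → none → 0
34 → none → 0
Sum: 0 + 0 + 2 + 0 + 0 + 0 + 0 + 0 = 2

2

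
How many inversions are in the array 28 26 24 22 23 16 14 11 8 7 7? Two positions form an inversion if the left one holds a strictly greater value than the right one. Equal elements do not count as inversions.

53

For each element, count later entries that are smaller:
28: 10
26: 9
24: 8
22: 6
23: 6
16: 5
14: 4
11: 3
8: 2
7: 0
7: 0
Sum: 10 + 9 + 8 + 6 + 6 + 5 + 4 + 3 + 2 + 0 + 0 = 53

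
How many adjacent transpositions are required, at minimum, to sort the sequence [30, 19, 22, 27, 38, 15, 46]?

The minimum number of adjacent swaps to sort an array equals its inversion count, since every such swap removes exactly one inversion.
Count inversions — for each element, later elements that are smaller:
30: 19, 22, 27, 15 → 4
19: 15 → 1
22: 15 → 1
27: 15 → 1
38: 15 → 1
15: none → 0
46: none → 0
Total inversions: 4 + 1 + 1 + 1 + 1 + 0 + 0 = 8

8 adjacent swaps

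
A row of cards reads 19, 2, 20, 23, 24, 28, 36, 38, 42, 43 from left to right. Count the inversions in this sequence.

Element-by-element contributions:
19: 1
2: 0
20: 0
23: 0
24: 0
28: 0
36: 0
38: 0
42: 0
43: 0
Sum: 1 + 0 + 0 + 0 + 0 + 0 + 0 + 0 + 0 + 0 = 1

Inversions: 1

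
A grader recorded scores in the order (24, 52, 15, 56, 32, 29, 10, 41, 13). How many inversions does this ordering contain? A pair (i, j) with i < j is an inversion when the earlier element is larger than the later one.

22

Element-by-element contributions:
24: 3
52: 6
15: 2
56: 5
32: 3
29: 2
10: 0
41: 1
13: 0
Sum: 3 + 6 + 2 + 5 + 3 + 2 + 0 + 1 + 0 = 22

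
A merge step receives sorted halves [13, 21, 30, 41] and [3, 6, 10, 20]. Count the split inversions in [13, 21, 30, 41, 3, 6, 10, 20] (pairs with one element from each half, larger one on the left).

15

For each element r of the right run, count left-run elements greater than r:
r = 3: 13, 21, 30, 41 → 4
r = 6: 13, 21, 30, 41 → 4
r = 10: 13, 21, 30, 41 → 4
r = 20: 21, 30, 41 → 3
Cross-inversions: 4 + 4 + 4 + 3 = 15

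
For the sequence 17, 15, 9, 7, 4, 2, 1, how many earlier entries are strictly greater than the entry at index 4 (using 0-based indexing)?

The element at index 4 is 4.
Elements before it: 17, 15, 9, 7
Those larger than 4: 17, 15, 9, 7

4 such elements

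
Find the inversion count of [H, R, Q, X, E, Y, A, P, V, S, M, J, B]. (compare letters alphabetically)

46

Element-by-element contributions:
H: 3
R: 7
Q: 6
X: 8
E: 2
Y: 7
A: 0
P: 3
V: 4
S: 3
M: 2
J: 1
B: 0
Sum: 3 + 7 + 6 + 8 + 2 + 7 + 0 + 3 + 4 + 3 + 2 + 1 + 0 = 46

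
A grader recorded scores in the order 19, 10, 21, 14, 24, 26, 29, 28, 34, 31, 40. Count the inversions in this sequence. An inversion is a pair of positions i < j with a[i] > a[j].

5 inversions

Element-by-element contributions:
19: 2
10: 0
21: 1
14: 0
24: 0
26: 0
29: 1
28: 0
34: 1
31: 0
40: 0
Sum: 2 + 0 + 1 + 0 + 0 + 0 + 1 + 0 + 1 + 0 + 0 = 5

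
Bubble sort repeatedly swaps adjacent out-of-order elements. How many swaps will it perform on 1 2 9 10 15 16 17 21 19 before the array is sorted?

Minimum adjacent swaps = number of inversions (each swap of adjacent out-of-order elements removes one inversion and no swap can remove more).
Count inversions — for each element, later elements that are smaller:
1: none → 0
2: none → 0
9: none → 0
10: none → 0
15: none → 0
16: none → 0
17: none → 0
21: 19 → 1
19: none → 0
Total inversions: 0 + 0 + 0 + 0 + 0 + 0 + 0 + 1 + 0 = 1

Swaps: 1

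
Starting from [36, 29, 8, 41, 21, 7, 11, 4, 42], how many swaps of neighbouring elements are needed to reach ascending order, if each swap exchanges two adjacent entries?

Adjacent swaps: 22

Minimum adjacent swaps = number of inversions (each swap of adjacent out-of-order elements removes one inversion and no swap can remove more).
Count inversions — for each element, later elements that are smaller:
36: 29, 8, 21, 7, 11, 4 → 6
29: 8, 21, 7, 11, 4 → 5
8: 7, 4 → 2
41: 21, 7, 11, 4 → 4
21: 7, 11, 4 → 3
7: 4 → 1
11: 4 → 1
4: none → 0
42: none → 0
Total inversions: 6 + 5 + 2 + 4 + 3 + 1 + 1 + 0 + 0 = 22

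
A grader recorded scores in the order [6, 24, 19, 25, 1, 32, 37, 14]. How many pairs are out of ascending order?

Count, for each position, how many later elements it exceeds:
6 → 1 → 1
24 → 19, 1, 14 → 3
19 → 1, 14 → 2
25 → 1, 14 → 2
1 → none → 0
32 → 14 → 1
37 → 14 → 1
14 → none → 0
Sum: 1 + 3 + 2 + 2 + 0 + 1 + 1 + 0 = 10

10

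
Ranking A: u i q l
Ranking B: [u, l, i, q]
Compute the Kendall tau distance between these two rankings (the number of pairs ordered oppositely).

Assign each item its position (1..4) in the first ordering, then rewrite the second ordering as that position sequence:
positions: u→1, i→2, q→3, l→4
second ordering as positions: [1, 4, 2, 3]
Discordant pairs = inversions in this position sequence.
1: 0
4: 2, 3 → 2
2: 0
3: 0
Total: 0 + 2 + 0 + 0 = 2

2 discordant pairs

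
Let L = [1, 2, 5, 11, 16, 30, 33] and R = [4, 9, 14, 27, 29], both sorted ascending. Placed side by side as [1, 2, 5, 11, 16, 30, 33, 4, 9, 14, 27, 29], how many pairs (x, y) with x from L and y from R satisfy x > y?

There are 16 split inversions.

For each element r of the right run, count left-run elements greater than r:
r = 4: 5, 11, 16, 30, 33 → 5
r = 9: 11, 16, 30, 33 → 4
r = 14: 16, 30, 33 → 3
r = 27: 30, 33 → 2
r = 29: 30, 33 → 2
Cross-inversions: 5 + 4 + 3 + 2 + 2 = 16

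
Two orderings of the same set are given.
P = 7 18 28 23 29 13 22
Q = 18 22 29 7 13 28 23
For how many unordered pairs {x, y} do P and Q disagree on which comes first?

Assign each item its position (1..7) in the first ordering, then rewrite the second ordering as that position sequence:
positions: 7→1, 18→2, 28→3, 23→4, 29→5, 13→6, 22→7
second ordering as positions: [2, 7, 5, 1, 6, 3, 4]
Discordant pairs = inversions in this position sequence.
2: 1 → 1
7: 5, 1, 6, 3, 4 → 5
5: 1, 3, 4 → 3
1: 0
6: 3, 4 → 2
3: 0
4: 0
Total: 1 + 5 + 3 + 0 + 2 + 0 + 0 = 11

11 disagreeing pairs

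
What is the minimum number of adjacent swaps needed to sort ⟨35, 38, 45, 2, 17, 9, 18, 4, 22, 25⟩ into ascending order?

Each adjacent swap fixes exactly one inversion, so the minimum swap count equals the number of inversions.
Count inversions — for each element, later elements that are smaller:
35: 2, 17, 9, 18, 4, 22, 25 → 7
38: 2, 17, 9, 18, 4, 22, 25 → 7
45: 2, 17, 9, 18, 4, 22, 25 → 7
2: none → 0
17: 9, 4 → 2
9: 4 → 1
18: 4 → 1
4: none → 0
22: none → 0
25: none → 0
Total inversions: 7 + 7 + 7 + 0 + 2 + 1 + 1 + 0 + 0 + 0 = 25

25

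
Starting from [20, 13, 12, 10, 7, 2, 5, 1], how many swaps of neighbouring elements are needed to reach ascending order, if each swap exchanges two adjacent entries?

The minimum number of adjacent swaps to sort an array equals its inversion count, since every such swap removes exactly one inversion.
Count inversions — for each element, later elements that are smaller:
20: 13, 12, 10, 7, 2, 5, 1 → 7
13: 12, 10, 7, 2, 5, 1 → 6
12: 10, 7, 2, 5, 1 → 5
10: 7, 2, 5, 1 → 4
7: 2, 5, 1 → 3
2: 1 → 1
5: 1 → 1
1: none → 0
Total inversions: 7 + 6 + 5 + 4 + 3 + 1 + 1 + 0 = 27

27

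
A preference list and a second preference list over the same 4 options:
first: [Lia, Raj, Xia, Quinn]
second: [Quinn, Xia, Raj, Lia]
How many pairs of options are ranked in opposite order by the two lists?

Assign each item its position (1..4) in the first ordering, then rewrite the second ordering as that position sequence:
positions: Lia→1, Raj→2, Xia→3, Quinn→4
second ordering as positions: [4, 3, 2, 1]
Discordant pairs = inversions in this position sequence.
4: 3, 2, 1 → 3
3: 2, 1 → 2
2: 1 → 1
1: 0
Total: 3 + 2 + 1 + 0 = 6

6 pairs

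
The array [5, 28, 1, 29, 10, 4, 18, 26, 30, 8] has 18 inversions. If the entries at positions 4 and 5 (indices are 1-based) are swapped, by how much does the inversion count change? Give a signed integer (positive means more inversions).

Positions 4 and 5 hold 29 and 10; after swapping, the array is [5, 28, 1, 10, 29, 4, 18, 26, 30, 8].
Element-by-element contributions:
5: 2
28: 6
1: 0
10: 2
29: 4
4: 0
18: 1
26: 1
30: 1
8: 0
Sum: 2 + 6 + 0 + 2 + 4 + 0 + 1 + 1 + 1 + 0 = 17
Change: 17 − 18 = -1

-1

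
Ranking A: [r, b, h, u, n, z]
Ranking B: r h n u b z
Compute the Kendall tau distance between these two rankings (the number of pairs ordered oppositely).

Assign each item its position (1..6) in the first ordering, then rewrite the second ordering as that position sequence:
positions: r→1, b→2, h→3, u→4, n→5, z→6
second ordering as positions: [1, 3, 5, 4, 2, 6]
Discordant pairs = inversions in this position sequence.
1: 0
3: 2 → 1
5: 4, 2 → 2
4: 2 → 1
2: 0
6: 0
Total: 0 + 1 + 2 + 1 + 0 + 0 = 4

Discordant pairs: 4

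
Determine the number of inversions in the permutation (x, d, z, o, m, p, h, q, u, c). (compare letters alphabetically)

26 inversions

Sweep left to right; for each value list the smaller values that follow it:
x → d, o, m, p, h, q, u, c → 8
d → c → 1
z → o, m, p, h, q, u, c → 7
o → m, h, c → 3
m → h, c → 2
p → h, c → 2
h → c → 1
q → c → 1
u → c → 1
c → none → 0
Sum: 8 + 1 + 7 + 3 + 2 + 2 + 1 + 1 + 1 + 0 = 26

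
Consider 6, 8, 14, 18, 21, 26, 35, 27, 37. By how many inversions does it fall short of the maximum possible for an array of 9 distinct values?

Maximum inversions for 9 distinct elements is C(9, 2) = 9·8/2 = 36.
Current inversions — for each element, count later smaller elements:
6: 0
8: 0
14: 0
18: 0
21: 0
26: 0
35: 1
27: 0
37: 0
Current total: 0 + 0 + 0 + 0 + 0 + 0 + 1 + 0 + 0 = 1
Shortfall: 36 − 1 = 35

35 inversions short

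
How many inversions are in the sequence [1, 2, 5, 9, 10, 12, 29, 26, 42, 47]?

Sweep left to right; for each value list the smaller values that follow it:
1: 0
2: 0
5: 0
9: 0
10: 0
12: 0
29: 1
26: 0
42: 0
47: 0
Sum: 0 + 0 + 0 + 0 + 0 + 0 + 1 + 0 + 0 + 0 = 1

1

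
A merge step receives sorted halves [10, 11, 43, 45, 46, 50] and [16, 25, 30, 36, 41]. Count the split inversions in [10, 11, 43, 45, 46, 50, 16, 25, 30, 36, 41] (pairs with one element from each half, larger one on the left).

Take each right-half value and tally the left-half values above it:
r = 16: 43, 45, 46, 50 → 4
r = 25: 43, 45, 46, 50 → 4
r = 30: 43, 45, 46, 50 → 4
r = 36: 43, 45, 46, 50 → 4
r = 41: 43, 45, 46, 50 → 4
Cross-inversions: 4 + 4 + 4 + 4 + 4 = 20

20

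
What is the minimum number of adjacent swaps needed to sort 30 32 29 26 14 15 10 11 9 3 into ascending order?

42

The minimum number of adjacent swaps to sort an array equals its inversion count, since every such swap removes exactly one inversion.
Count inversions — for each element, later elements that are smaller:
30: 29, 26, 14, 15, 10, 11, 9, 3 → 8
32: 29, 26, 14, 15, 10, 11, 9, 3 → 8
29: 26, 14, 15, 10, 11, 9, 3 → 7
26: 14, 15, 10, 11, 9, 3 → 6
14: 10, 11, 9, 3 → 4
15: 10, 11, 9, 3 → 4
10: 9, 3 → 2
11: 9, 3 → 2
9: 3 → 1
3: none → 0
Total inversions: 8 + 8 + 7 + 6 + 4 + 4 + 2 + 2 + 1 + 0 = 42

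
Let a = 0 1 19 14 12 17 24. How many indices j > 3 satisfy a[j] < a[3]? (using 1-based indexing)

3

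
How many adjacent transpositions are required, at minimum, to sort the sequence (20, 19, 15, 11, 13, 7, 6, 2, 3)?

34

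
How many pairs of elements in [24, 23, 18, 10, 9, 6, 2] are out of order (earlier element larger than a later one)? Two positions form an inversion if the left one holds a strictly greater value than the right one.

There are 21 out-of-order pairs.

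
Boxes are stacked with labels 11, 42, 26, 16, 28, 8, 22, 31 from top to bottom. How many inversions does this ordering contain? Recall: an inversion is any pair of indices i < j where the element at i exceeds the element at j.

Sweep left to right; for each value list the smaller values that follow it:
11 → 8 → 1
42 → 26, 16, 28, 8, 22, 31 → 6
26 → 16, 8, 22 → 3
16 → 8 → 1
28 → 8, 22 → 2
8 → none → 0
22 → none → 0
31 → none → 0
Sum: 1 + 6 + 3 + 1 + 2 + 0 + 0 + 0 = 13

13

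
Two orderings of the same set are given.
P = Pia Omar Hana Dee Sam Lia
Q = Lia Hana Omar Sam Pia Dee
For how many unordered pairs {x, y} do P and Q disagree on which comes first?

10 disagreeing pairs

Assign each item its position (1..6) in the first ordering, then rewrite the second ordering as that position sequence:
positions: Pia→1, Omar→2, Hana→3, Dee→4, Sam→5, Lia→6
second ordering as positions: [6, 3, 2, 5, 1, 4]
Discordant pairs = inversions in this position sequence.
6: 3, 2, 5, 1, 4 → 5
3: 2, 1 → 2
2: 1 → 1
5: 1, 4 → 2
1: 0
4: 0
Total: 5 + 2 + 1 + 2 + 0 + 0 = 10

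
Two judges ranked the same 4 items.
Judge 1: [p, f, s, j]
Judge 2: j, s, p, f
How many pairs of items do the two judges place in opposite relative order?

5

Assign each item its position (1..4) in the first ordering, then rewrite the second ordering as that position sequence:
positions: p→1, f→2, s→3, j→4
second ordering as positions: [4, 3, 1, 2]
Discordant pairs = inversions in this position sequence.
4: 3, 1, 2 → 3
3: 1, 2 → 2
1: 0
2: 0
Total: 3 + 2 + 0 + 0 = 5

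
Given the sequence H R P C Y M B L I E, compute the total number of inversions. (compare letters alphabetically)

29 inversions

Sweep left to right; for each value list the smaller values that follow it:
H → C, B, E → 3
R → P, C, M, B, L, I, E → 7
P → C, M, B, L, I, E → 6
C → B → 1
Y → M, B, L, I, E → 5
M → B, L, I, E → 4
B → none → 0
L → I, E → 2
I → E → 1
E → none → 0
Sum: 3 + 7 + 6 + 1 + 5 + 4 + 0 + 2 + 1 + 0 = 29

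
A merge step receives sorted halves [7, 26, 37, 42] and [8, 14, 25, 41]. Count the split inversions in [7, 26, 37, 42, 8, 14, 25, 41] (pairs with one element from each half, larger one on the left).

10 split inversions

Take each right-half value and tally the left-half values above it:
r = 8: 26, 37, 42 → 3
r = 14: 26, 37, 42 → 3
r = 25: 26, 37, 42 → 3
r = 41: 42 → 1
Cross-inversions: 3 + 3 + 3 + 1 = 10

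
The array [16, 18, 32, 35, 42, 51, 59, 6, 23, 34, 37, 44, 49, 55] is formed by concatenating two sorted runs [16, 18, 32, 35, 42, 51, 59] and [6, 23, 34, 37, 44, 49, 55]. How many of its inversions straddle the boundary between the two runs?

24

For each element r of the right run, count left-run elements greater than r:
r = 6: 16, 18, 32, 35, 42, 51, 59 → 7
r = 23: 32, 35, 42, 51, 59 → 5
r = 34: 35, 42, 51, 59 → 4
r = 37: 42, 51, 59 → 3
r = 44: 51, 59 → 2
r = 49: 51, 59 → 2
r = 55: 59 → 1
Cross-inversions: 7 + 5 + 4 + 3 + 2 + 2 + 1 = 24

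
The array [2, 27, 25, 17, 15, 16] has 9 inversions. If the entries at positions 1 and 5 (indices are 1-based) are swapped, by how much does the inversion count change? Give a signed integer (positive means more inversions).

+1

Positions 1 and 5 hold 2 and 15; after swapping, the array is [15, 27, 25, 17, 2, 16].
Count, for each position, how many later elements it exceeds:
15: 1
27: 4
25: 3
17: 2
2: 0
16: 0
Sum: 1 + 4 + 3 + 2 + 0 + 0 = 10
Change: 10 − 9 = +1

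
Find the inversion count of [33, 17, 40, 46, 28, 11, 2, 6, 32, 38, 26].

Count, for each position, how many later elements it exceeds:
33: 7
17: 3
40: 7
46: 7
28: 4
11: 2
2: 0
6: 0
32: 1
38: 1
26: 0
Sum: 7 + 3 + 7 + 7 + 4 + 2 + 0 + 0 + 1 + 1 + 0 = 32

32 inversions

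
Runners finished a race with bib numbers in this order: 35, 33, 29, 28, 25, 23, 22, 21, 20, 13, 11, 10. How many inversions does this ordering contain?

Count, for each position, how many later elements it exceeds:
35 → 33, 29, 28, 25, 23, 22, 21, 20, 13, 11, 10 → 11
33 → 29, 28, 25, 23, 22, 21, 20, 13, 11, 10 → 10
29 → 28, 25, 23, 22, 21, 20, 13, 11, 10 → 9
28 → 25, 23, 22, 21, 20, 13, 11, 10 → 8
25 → 23, 22, 21, 20, 13, 11, 10 → 7
23 → 22, 21, 20, 13, 11, 10 → 6
22 → 21, 20, 13, 11, 10 → 5
21 → 20, 13, 11, 10 → 4
20 → 13, 11, 10 → 3
13 → 11, 10 → 2
11 → 10 → 1
10 → none → 0
Sum: 11 + 10 + 9 + 8 + 7 + 6 + 5 + 4 + 3 + 2 + 1 + 0 = 66

66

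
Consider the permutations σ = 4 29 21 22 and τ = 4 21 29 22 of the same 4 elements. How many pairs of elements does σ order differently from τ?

1

Assign each item its position (1..4) in the first ordering, then rewrite the second ordering as that position sequence:
positions: 4→1, 29→2, 21→3, 22→4
second ordering as positions: [1, 3, 2, 4]
Discordant pairs = inversions in this position sequence.
1: 0
3: 2 → 1
2: 0
4: 0
Total: 0 + 1 + 0 + 0 = 1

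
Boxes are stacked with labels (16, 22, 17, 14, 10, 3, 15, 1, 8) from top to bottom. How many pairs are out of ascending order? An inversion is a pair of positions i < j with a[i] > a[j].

Sweep left to right; for each value list the smaller values that follow it:
16 → 14, 10, 3, 15, 1, 8 → 6
22 → 17, 14, 10, 3, 15, 1, 8 → 7
17 → 14, 10, 3, 15, 1, 8 → 6
14 → 10, 3, 1, 8 → 4
10 → 3, 1, 8 → 3
3 → 1 → 1
15 → 1, 8 → 2
1 → none → 0
8 → none → 0
Sum: 6 + 7 + 6 + 4 + 3 + 1 + 2 + 0 + 0 = 29

Inversions: 29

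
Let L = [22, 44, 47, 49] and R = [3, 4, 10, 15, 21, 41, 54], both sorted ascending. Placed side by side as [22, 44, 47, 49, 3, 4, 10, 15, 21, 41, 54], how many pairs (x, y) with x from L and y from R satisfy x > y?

For each element r of the right run, count left-run elements greater than r:
r = 3: 22, 44, 47, 49 → 4
r = 4: 22, 44, 47, 49 → 4
r = 10: 22, 44, 47, 49 → 4
r = 15: 22, 44, 47, 49 → 4
r = 21: 22, 44, 47, 49 → 4
r = 41: 44, 47, 49 → 3
r = 54: none → 0
Cross-inversions: 4 + 4 + 4 + 4 + 4 + 3 + 0 = 23

23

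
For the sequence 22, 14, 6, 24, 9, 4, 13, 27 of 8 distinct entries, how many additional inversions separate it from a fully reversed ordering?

14 inversions short

Maximum inversions for 8 distinct elements is C(8, 2) = 8·7/2 = 28.
Current inversions — for each element, count later smaller elements:
22: 5
14: 4
6: 1
24: 3
9: 1
4: 0
13: 0
27: 0
Current total: 5 + 4 + 1 + 3 + 1 + 0 + 0 + 0 = 14
Shortfall: 28 − 14 = 14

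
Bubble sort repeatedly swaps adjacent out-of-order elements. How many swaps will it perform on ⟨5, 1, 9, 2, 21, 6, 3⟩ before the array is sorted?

9

Each adjacent swap fixes exactly one inversion, so the minimum swap count equals the number of inversions.
Count inversions — for each element, later elements that are smaller:
5: 1, 2, 3 → 3
1: none → 0
9: 2, 6, 3 → 3
2: none → 0
21: 6, 3 → 2
6: 3 → 1
3: none → 0
Total inversions: 3 + 0 + 3 + 0 + 2 + 1 + 0 = 9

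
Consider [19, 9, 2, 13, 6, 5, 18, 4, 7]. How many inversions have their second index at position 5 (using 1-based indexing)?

3

The element at index 5 is 6.
Elements before it: 19, 9, 2, 13
Those larger than 6: 19, 9, 13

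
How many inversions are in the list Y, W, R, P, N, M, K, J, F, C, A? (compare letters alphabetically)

55

Element-by-element contributions:
Y: 10
W: 9
R: 8
P: 7
N: 6
M: 5
K: 4
J: 3
F: 2
C: 1
A: 0
Sum: 10 + 9 + 8 + 7 + 6 + 5 + 4 + 3 + 2 + 1 + 0 = 55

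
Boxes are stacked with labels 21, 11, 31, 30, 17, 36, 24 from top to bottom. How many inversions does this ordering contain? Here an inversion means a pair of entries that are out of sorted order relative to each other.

Element-by-element contributions:
21 → 11, 17 → 2
11 → none → 0
31 → 30, 17, 24 → 3
30 → 17, 24 → 2
17 → none → 0
36 → 24 → 1
24 → none → 0
Sum: 2 + 0 + 3 + 2 + 0 + 1 + 0 = 8

8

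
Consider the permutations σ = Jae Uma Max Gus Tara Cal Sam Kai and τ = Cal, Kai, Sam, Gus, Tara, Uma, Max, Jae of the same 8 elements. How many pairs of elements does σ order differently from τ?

24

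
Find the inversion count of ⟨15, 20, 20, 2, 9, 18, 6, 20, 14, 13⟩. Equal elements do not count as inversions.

24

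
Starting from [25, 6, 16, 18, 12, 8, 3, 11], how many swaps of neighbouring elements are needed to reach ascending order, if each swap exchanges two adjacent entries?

The minimum number of adjacent swaps to sort an array equals its inversion count, since every such swap removes exactly one inversion.
Count inversions — for each element, later elements that are smaller:
25: 6, 16, 18, 12, 8, 3, 11 → 7
6: 3 → 1
16: 12, 8, 3, 11 → 4
18: 12, 8, 3, 11 → 4
12: 8, 3, 11 → 3
8: 3 → 1
3: none → 0
11: none → 0
Total inversions: 7 + 1 + 4 + 4 + 3 + 1 + 0 + 0 = 20

Adjacent swaps: 20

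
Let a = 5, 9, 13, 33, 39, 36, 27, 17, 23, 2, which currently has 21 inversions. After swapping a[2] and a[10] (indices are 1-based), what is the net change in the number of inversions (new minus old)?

Positions 2 and 10 hold 9 and 2; after swapping, the array is [5, 2, 13, 33, 39, 36, 27, 17, 23, 9].
Sweep left to right; for each value list the smaller values that follow it:
5: 1
2: 0
13: 1
33: 4
39: 5
36: 4
27: 3
17: 1
23: 1
9: 0
Sum: 1 + 0 + 1 + 4 + 5 + 4 + 3 + 1 + 1 + 0 = 20
Change: 20 − 21 = -1

-1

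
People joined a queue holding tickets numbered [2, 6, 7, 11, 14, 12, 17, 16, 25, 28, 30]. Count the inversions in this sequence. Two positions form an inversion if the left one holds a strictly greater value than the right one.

2

Sweep left to right; for each value list the smaller values that follow it:
2: 0
6: 0
7: 0
11: 0
14: 1
12: 0
17: 1
16: 0
25: 0
28: 0
30: 0
Sum: 0 + 0 + 0 + 0 + 1 + 0 + 1 + 0 + 0 + 0 + 0 = 2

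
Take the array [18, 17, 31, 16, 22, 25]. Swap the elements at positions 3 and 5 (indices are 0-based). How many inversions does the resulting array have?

9 inversions

Positions 3 and 5 hold 16 and 25; after swapping, the array is [18, 17, 31, 25, 22, 16].
For each element, count later entries that are smaller:
18: 2
17: 1
31: 3
25: 2
22: 1
16: 0
Sum: 2 + 1 + 3 + 2 + 1 + 0 = 9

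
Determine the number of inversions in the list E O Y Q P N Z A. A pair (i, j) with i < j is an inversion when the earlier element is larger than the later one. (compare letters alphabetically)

14 inversions

Count, for each position, how many later elements it exceeds:
E → A → 1
O → N, A → 2
Y → Q, P, N, A → 4
Q → P, N, A → 3
P → N, A → 2
N → A → 1
Z → A → 1
A → none → 0
Sum: 1 + 2 + 4 + 3 + 2 + 1 + 1 + 0 = 14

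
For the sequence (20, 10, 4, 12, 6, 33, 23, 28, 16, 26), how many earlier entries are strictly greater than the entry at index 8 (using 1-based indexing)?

1

The element at index 8 is 28.
Elements before it: 20, 10, 4, 12, 6, 33, 23
Those larger than 28: 33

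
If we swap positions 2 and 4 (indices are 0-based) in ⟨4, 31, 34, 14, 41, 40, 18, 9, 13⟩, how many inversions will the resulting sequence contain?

Positions 2 and 4 hold 34 and 41; after swapping, the array is [4, 31, 41, 14, 34, 40, 18, 9, 13].
For each element, count later entries that are smaller:
4: 0
31: 4
41: 6
14: 2
34: 3
40: 3
18: 2
9: 0
13: 0
Sum: 0 + 4 + 6 + 2 + 3 + 3 + 2 + 0 + 0 = 20

20 inversions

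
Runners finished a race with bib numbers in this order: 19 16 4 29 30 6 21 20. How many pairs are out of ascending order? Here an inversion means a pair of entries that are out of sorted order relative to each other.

For each element, count later entries that are smaller:
19: 3
16: 2
4: 0
29: 3
30: 3
6: 0
21: 1
20: 0
Sum: 3 + 2 + 0 + 3 + 3 + 0 + 1 + 0 = 12

12 out-of-order pairs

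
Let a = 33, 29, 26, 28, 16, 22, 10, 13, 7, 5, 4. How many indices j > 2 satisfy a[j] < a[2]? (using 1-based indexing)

The element at index 2 is 29.
Elements after it: 26, 28, 16, 22, 10, 13, 7, 5, 4
Those smaller than 29: 26, 28, 16, 22, 10, 13, 7, 5, 4

9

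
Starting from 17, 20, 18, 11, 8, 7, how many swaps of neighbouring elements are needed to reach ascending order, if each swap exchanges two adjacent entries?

13 adjacent swaps

The minimum number of adjacent swaps to sort an array equals its inversion count, since every such swap removes exactly one inversion.
Count inversions — for each element, later elements that are smaller:
17: 11, 8, 7 → 3
20: 18, 11, 8, 7 → 4
18: 11, 8, 7 → 3
11: 8, 7 → 2
8: 7 → 1
7: none → 0
Total inversions: 3 + 4 + 3 + 2 + 1 + 0 = 13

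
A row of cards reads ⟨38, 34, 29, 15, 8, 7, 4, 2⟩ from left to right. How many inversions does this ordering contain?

Sweep left to right; for each value list the smaller values that follow it:
38: 7
34: 6
29: 5
15: 4
8: 3
7: 2
4: 1
2: 0
Sum: 7 + 6 + 5 + 4 + 3 + 2 + 1 + 0 = 28

28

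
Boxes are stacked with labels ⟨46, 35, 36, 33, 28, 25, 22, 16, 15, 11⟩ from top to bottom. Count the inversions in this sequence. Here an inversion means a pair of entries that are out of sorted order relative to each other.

44 inversions

For each element, count later entries that are smaller:
46: 9
35: 7
36: 7
33: 6
28: 5
25: 4
22: 3
16: 2
15: 1
11: 0
Sum: 9 + 7 + 7 + 6 + 5 + 4 + 3 + 2 + 1 + 0 = 44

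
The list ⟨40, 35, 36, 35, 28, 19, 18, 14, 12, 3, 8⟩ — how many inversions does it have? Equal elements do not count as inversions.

For each element, count later entries that are smaller:
40: 10
35: 7
36: 8
35: 7
28: 6
19: 5
18: 4
14: 3
12: 2
3: 0
8: 0
Sum: 10 + 7 + 8 + 7 + 6 + 5 + 4 + 3 + 2 + 0 + 0 = 52

Inversions: 52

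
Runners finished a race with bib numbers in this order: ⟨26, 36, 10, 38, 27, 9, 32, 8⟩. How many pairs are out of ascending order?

There are 18 inversions.

For each element, count later entries that are smaller:
26 → 10, 9, 8 → 3
36 → 10, 27, 9, 32, 8 → 5
10 → 9, 8 → 2
38 → 27, 9, 32, 8 → 4
27 → 9, 8 → 2
9 → 8 → 1
32 → 8 → 1
8 → none → 0
Sum: 3 + 5 + 2 + 4 + 2 + 1 + 1 + 0 = 18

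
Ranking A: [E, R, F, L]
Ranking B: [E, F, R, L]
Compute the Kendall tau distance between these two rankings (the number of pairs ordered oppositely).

Assign each item its position (1..4) in the first ordering, then rewrite the second ordering as that position sequence:
positions: E→1, R→2, F→3, L→4
second ordering as positions: [1, 3, 2, 4]
Discordant pairs = inversions in this position sequence.
1: 0
3: 2 → 1
2: 0
4: 0
Total: 0 + 1 + 0 + 0 = 1

1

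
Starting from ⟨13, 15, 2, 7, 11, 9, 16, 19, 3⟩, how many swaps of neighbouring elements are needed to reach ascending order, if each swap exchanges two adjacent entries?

Minimum adjacent swaps = number of inversions (each swap of adjacent out-of-order elements removes one inversion and no swap can remove more).
Count inversions — for each element, later elements that are smaller:
13: 2, 7, 11, 9, 3 → 5
15: 2, 7, 11, 9, 3 → 5
2: none → 0
7: 3 → 1
11: 9, 3 → 2
9: 3 → 1
16: 3 → 1
19: 3 → 1
3: none → 0
Total inversions: 5 + 5 + 0 + 1 + 2 + 1 + 1 + 1 + 0 = 16

16 adjacent swaps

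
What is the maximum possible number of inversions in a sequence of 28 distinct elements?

The maximum occurs when the array is in strictly decreasing order: every one of the C(28, 2) pairs is inverted.
C(28, 2) = 28·27/2 = 378

There are 378 inversions.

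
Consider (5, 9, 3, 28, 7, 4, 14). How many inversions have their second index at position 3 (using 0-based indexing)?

0

The element at index 3 is 28.
Elements before it: 5, 9, 3
None of them are larger than 28.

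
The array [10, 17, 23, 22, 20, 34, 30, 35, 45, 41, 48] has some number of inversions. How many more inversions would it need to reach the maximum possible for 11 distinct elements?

50 inversions short

Maximum inversions for 11 distinct elements is C(11, 2) = 11·10/2 = 55.
Current inversions — for each element, count later smaller elements:
10: 0
17: 0
23: 2
22: 1
20: 0
34: 1
30: 0
35: 0
45: 1
41: 0
48: 0
Current total: 0 + 0 + 2 + 1 + 0 + 1 + 0 + 0 + 1 + 0 + 0 = 5
Shortfall: 55 − 5 = 50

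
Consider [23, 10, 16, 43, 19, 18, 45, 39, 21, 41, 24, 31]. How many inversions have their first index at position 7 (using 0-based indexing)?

The element at index 7 is 39.
Elements after it: 21, 41, 24, 31
Those smaller than 39: 21, 24, 31

3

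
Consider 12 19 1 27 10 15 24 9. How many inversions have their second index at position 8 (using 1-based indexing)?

6 such elements

The element at index 8 is 9.
Elements before it: 12, 19, 1, 27, 10, 15, 24
Those larger than 9: 12, 19, 27, 10, 15, 24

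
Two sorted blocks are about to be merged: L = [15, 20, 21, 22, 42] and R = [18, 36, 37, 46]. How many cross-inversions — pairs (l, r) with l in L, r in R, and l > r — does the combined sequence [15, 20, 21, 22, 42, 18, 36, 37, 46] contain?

Count, for every r in R, how many entries of L exceed r:
r = 18: 20, 21, 22, 42 → 4
r = 36: 42 → 1
r = 37: 42 → 1
r = 46: none → 0
Cross-inversions: 4 + 1 + 1 + 0 = 6

6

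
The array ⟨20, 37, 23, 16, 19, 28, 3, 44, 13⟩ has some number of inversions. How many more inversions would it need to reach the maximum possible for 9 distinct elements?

15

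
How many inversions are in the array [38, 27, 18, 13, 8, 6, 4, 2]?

Element-by-element contributions:
38: 7
27: 6
18: 5
13: 4
8: 3
6: 2
4: 1
2: 0
Sum: 7 + 6 + 5 + 4 + 3 + 2 + 1 + 0 = 28

28 inversions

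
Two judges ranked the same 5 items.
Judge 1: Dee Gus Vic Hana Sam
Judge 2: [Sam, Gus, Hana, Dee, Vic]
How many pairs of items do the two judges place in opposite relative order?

Discordant pairs: 7

Assign each item its position (1..5) in the first ordering, then rewrite the second ordering as that position sequence:
positions: Dee→1, Gus→2, Vic→3, Hana→4, Sam→5
second ordering as positions: [5, 2, 4, 1, 3]
Discordant pairs = inversions in this position sequence.
5: 2, 4, 1, 3 → 4
2: 1 → 1
4: 1, 3 → 2
1: 0
3: 0
Total: 4 + 1 + 2 + 0 + 0 = 7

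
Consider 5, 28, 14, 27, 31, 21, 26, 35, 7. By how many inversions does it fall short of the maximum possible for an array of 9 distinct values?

21

Maximum inversions for 9 distinct elements is C(9, 2) = 9·8/2 = 36.
Current inversions — for each element, count later smaller elements:
5: 0
28: 5
14: 1
27: 3
31: 3
21: 1
26: 1
35: 1
7: 0
Current total: 0 + 5 + 1 + 3 + 3 + 1 + 1 + 1 + 0 = 15
Shortfall: 36 − 15 = 21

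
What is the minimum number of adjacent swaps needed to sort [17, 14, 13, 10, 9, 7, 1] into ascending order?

21

The minimum number of adjacent swaps to sort an array equals its inversion count, since every such swap removes exactly one inversion.
Count inversions — for each element, later elements that are smaller:
17: 14, 13, 10, 9, 7, 1 → 6
14: 13, 10, 9, 7, 1 → 5
13: 10, 9, 7, 1 → 4
10: 9, 7, 1 → 3
9: 7, 1 → 2
7: 1 → 1
1: none → 0
Total inversions: 6 + 5 + 4 + 3 + 2 + 1 + 0 = 21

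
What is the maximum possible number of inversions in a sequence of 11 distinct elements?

The maximum occurs when the array is in strictly decreasing order: every one of the C(11, 2) pairs is inverted.
C(11, 2) = 11·10/2 = 55

55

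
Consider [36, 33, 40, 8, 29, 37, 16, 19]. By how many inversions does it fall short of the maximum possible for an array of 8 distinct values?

Maximum inversions for 8 distinct elements is C(8, 2) = 8·7/2 = 28.
Current inversions — for each element, count later smaller elements:
36: 5
33: 4
40: 5
8: 0
29: 2
37: 2
16: 0
19: 0
Current total: 5 + 4 + 5 + 0 + 2 + 2 + 0 + 0 = 18
Shortfall: 28 − 18 = 10

10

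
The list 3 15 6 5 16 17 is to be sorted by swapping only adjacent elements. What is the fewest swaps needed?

3 adjacent swaps

Minimum adjacent swaps = number of inversions (each swap of adjacent out-of-order elements removes one inversion and no swap can remove more).
Count inversions — for each element, later elements that are smaller:
3: none → 0
15: 6, 5 → 2
6: 5 → 1
5: none → 0
16: none → 0
17: none → 0
Total inversions: 0 + 2 + 1 + 0 + 0 + 0 = 3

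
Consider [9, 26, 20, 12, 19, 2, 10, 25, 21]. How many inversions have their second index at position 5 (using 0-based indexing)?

5 such elements

The element at index 5 is 2.
Elements before it: 9, 26, 20, 12, 19
Those larger than 2: 9, 26, 20, 12, 19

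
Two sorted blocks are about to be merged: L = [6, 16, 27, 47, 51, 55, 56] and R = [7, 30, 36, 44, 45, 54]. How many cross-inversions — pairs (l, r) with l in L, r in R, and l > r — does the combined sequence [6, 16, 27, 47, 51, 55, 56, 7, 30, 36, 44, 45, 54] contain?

24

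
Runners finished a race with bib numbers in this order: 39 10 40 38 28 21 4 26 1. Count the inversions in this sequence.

There are 28 inversions.

Count, for each position, how many later elements it exceeds:
39: 7
10: 2
40: 6
38: 5
28: 4
21: 2
4: 1
26: 1
1: 0
Sum: 7 + 2 + 6 + 5 + 4 + 2 + 1 + 1 + 0 = 28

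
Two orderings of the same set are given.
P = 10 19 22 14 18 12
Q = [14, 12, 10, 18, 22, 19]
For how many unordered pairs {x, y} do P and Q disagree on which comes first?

10 disagreeing pairs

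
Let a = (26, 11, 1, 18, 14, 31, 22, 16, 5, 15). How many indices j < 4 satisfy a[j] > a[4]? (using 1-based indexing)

1

The element at index 4 is 18.
Elements before it: 26, 11, 1
Those larger than 18: 26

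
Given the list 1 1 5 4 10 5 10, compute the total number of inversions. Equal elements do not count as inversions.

Listing every pair i<j with a[i]>a[j] (using 1-based positions):
(3,4): 5 > 4
(5,6): 10 > 5
That's 2 pairs.

2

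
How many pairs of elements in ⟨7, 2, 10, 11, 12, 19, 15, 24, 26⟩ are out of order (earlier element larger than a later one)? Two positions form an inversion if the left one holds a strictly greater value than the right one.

2 inversions

Sweep left to right; for each value list the smaller values that follow it:
7: 1
2: 0
10: 0
11: 0
12: 0
19: 1
15: 0
24: 0
26: 0
Sum: 1 + 0 + 0 + 0 + 0 + 1 + 0 + 0 + 0 = 2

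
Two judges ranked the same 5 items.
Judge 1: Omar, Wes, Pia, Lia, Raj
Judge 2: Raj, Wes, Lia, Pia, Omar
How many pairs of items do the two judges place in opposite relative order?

8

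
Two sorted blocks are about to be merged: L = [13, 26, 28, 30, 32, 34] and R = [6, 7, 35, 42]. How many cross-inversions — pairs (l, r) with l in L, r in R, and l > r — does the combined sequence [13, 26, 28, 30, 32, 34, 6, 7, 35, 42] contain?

Cross-inversions: 12

Count, for every r in R, how many entries of L exceed r:
r = 6: 13, 26, 28, 30, 32, 34 → 6
r = 7: 13, 26, 28, 30, 32, 34 → 6
r = 35: none → 0
r = 42: none → 0
Cross-inversions: 6 + 6 + 0 + 0 = 12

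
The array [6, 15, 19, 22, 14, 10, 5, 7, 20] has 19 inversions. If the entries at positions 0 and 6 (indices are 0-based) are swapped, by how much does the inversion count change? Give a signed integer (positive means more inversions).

Positions 0 and 6 hold 6 and 5; after swapping, the array is [5, 15, 19, 22, 14, 10, 6, 7, 20].
Sweep left to right; for each value list the smaller values that follow it:
5 → none → 0
15 → 14, 10, 6, 7 → 4
19 → 14, 10, 6, 7 → 4
22 → 14, 10, 6, 7, 20 → 5
14 → 10, 6, 7 → 3
10 → 6, 7 → 2
6 → none → 0
7 → none → 0
20 → none → 0
Sum: 0 + 4 + 4 + 5 + 3 + 2 + 0 + 0 + 0 = 18
Change: 18 − 19 = -1

-1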